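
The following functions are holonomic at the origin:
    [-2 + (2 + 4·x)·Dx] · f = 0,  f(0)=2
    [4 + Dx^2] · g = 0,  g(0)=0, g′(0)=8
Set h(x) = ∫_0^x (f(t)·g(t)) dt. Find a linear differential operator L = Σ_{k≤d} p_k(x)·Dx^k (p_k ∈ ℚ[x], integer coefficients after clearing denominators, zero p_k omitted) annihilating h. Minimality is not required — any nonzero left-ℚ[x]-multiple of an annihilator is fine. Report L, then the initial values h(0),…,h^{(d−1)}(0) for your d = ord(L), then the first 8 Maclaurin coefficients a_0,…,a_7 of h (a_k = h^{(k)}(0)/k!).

L = (7 + 16·x + 16·x^2)·Dx + (-2 - 4·x)·Dx^2 + (1 + 4·x + 4·x^2)·Dx^3  (order 3).
h: a_k = 0, 0, 8, 16/3, -14/3, -8/15, -19/45, 54/35, …
ICs: h(0) = 0, h′(0) = 0, h′′(0) = 16.

f: a_k = 2, 2, -1, 1, -5/4, 7/4, -21/8, 33/8, …
g: a_k = 0, 8, 0, -16/3, 0, 16/15, 0, -32/315, …
f·g: L₀ = L_f ⊗_s L_g, ord ≤ 1·2.
h=∫h₀ ⇒ L = L₀·Dx.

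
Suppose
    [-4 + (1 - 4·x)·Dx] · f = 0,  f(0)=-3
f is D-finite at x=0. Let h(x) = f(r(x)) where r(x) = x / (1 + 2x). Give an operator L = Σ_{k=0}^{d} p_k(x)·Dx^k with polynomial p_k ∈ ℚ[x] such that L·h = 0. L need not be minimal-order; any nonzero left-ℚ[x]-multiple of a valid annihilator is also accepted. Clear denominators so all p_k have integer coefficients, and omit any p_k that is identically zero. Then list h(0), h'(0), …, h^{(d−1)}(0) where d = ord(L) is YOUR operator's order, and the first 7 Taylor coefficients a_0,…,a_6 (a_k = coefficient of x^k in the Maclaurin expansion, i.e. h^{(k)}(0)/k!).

L = 4 + (-1 + 4·x^2)·Dx  (order 1).
h: a_k = -3, -12, -24, -48, -96, -192, -384, …
ICs: h(0) = -3.

f: a_k = -3, -12, -48, -192, -768, -3072, -12288, …
L₀ from L_f via x↦r, Dx↦r'^{-1}Dx.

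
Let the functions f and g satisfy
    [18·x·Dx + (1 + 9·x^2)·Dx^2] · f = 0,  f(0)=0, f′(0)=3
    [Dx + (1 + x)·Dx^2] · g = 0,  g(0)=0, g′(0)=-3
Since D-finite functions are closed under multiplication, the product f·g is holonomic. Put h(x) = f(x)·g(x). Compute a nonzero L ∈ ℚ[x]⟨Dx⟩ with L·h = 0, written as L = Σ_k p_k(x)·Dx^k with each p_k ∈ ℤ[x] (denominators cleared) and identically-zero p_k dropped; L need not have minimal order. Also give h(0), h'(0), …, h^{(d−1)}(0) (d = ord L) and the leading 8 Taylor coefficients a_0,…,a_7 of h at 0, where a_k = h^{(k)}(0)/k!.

L = (1368 + 2700·x + 37584·x^2 + 95580·x^3 + 87480·x^4 + 37908·x^5 + 26244·x^7)·Dx + (1298 + 9180·x + 54612·x^2 + 194724·x^3 + 324000·x^4 + 271188·x^5 + 102060·x^6 + 78732·x^7 + 91854·x^8)·Dx^2 + (76 + 2848·x + 12096·x^2 + 43992·x^3 + 117288·x^4 + 173016·x^5 + 139968·x^6 + 75816·x^7 + 78732·x^8 + 52488·x^9)·Dx^3 + (37 + 146·x + 901·x^2 + 2808·x^3 + 7362·x^4 + 15228·x^5 + 21546·x^6 + 17496·x^7 + 12393·x^8 + 13122·x^9 + 6561·x^10)·Dx^4  (order 4).
h: a_k = 0, 0, -9, 9/2, 24, -45/4, -693/5, 1353/20, …
ICs: h(0) = 0, h′(0) = 0, h′′(0) = -18, h′′′(0) = 27.

f: a_k = 0, 3, 0, -9, 0, 243/5, 0, -2187/7, …
g: a_k = 0, -3, 3/2, -1, 3/4, -3/5, 1/2, -3/7, …
h₀=f·g: eliminate ⇒ L₀, order ≤ 2·2.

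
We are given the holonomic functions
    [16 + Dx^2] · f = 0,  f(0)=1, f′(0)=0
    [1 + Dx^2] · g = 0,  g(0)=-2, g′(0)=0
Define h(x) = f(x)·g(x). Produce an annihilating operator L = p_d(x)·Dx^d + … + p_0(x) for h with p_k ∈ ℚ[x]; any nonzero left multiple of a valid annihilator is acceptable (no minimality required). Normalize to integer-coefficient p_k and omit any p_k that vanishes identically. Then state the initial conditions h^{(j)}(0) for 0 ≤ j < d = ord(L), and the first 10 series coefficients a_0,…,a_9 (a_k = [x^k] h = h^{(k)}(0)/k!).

f: a_k = 1, 0, -8, 0, 32/3, 0, -256/45, 0, 512/315, 0, …
g: a_k = -2, 0, 1, 0, -1/12, 0, 1/360, 0, -1/20160, 0, …
Product ⇒ symmetric product L₀, ord ≤ 4.
L = 225 + 34·Dx^2 + Dx^4  (order 4).
h: a_k = -2, 0, 17, 0, -353/12, 0, 8177/360, 0, -198593/20160, 0, …
ICs: h(0) = -2, h′(0) = 0, h′′(0) = 34, h′′′(0) = 0.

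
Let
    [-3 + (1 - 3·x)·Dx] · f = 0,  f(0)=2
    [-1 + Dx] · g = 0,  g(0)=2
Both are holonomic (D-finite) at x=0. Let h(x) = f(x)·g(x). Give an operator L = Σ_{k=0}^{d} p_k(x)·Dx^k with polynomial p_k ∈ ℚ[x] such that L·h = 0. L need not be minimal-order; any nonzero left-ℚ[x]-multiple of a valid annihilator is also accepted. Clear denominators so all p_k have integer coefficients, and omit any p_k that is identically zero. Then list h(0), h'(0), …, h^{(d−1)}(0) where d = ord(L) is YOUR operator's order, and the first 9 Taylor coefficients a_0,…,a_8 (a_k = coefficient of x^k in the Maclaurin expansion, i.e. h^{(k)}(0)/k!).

L = (4 - 3·x) + (-1 + 3·x)·Dx  (order 1).
h: a_k = 4, 16, 50, 452/3, 2713/6, 20348/15, 732529/180, 1538311/126, 369194641/10080, …
ICs: h(0) = 4.

f: a_k = 2, 6, 18, 54, 162, 486, 1458, 4374, 13122, …
g: a_k = 2, 2, 1, 1/3, 1/12, 1/60, 1/360, 1/2520, 1/20160, …
f·g: L₀ = L_f ⊗_s L_g, ord ≤ 1·1.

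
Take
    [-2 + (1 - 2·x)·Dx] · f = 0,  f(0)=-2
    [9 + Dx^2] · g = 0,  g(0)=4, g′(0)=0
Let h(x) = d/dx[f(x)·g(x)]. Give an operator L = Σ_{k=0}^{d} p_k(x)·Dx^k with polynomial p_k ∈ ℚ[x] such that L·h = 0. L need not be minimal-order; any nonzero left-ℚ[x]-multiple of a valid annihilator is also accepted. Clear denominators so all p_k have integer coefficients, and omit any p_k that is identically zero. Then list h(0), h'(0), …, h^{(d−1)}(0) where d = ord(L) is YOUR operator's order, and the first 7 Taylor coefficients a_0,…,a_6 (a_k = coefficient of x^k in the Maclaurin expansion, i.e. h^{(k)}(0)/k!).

f: a_k = -2, -4, -8, -16, -32, -64, -128, …
g: a_k = 4, 0, -18, 0, 27/2, 0, -81/20, …
L₀ := L_f ⊗_s L_g (sym. prod.), ord ≤ 2.
Differentiate: ansatz ord ≤ ord L₀ ⇒ L.
L = (1 - 36·x + 36·x^2) + (-4 + 8·x)·Dx + (1 - 4·x + 4·x^2)·Dx^2  (order 2).
h: a_k = -16, 8, 24, -44, -110, -1077/5, -2513/5, …
ICs: h(0) = -16, h′(0) = 8.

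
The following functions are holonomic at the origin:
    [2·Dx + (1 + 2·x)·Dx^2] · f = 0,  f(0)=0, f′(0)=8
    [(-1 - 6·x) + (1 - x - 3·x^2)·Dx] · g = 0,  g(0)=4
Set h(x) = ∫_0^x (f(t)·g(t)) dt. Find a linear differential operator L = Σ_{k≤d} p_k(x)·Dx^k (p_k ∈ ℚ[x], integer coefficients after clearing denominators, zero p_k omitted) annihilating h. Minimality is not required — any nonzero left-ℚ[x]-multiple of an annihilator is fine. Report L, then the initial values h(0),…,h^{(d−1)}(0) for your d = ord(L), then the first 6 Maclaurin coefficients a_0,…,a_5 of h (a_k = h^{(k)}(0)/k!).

L = (8 + 24·x)·Dx + (18·x + 30·x^2)·Dx^2 + (-1 - x + 5·x^2 + 6·x^3)·Dx^3  (order 3).
h: a_k = 0, 0, 16, 0, 104/3, 224/15, …
ICs: h(0) = 0, h′(0) = 0, h′′(0) = 32.

f: a_k = 0, 8, -8, 32/3, -16, 128/5, …
g: a_k = 4, 4, 16, 28, 76, 160, …
Sym-product of L_f,L_g gives L₀ (≤ ord 2).
Integrate: L := L₀·Dx.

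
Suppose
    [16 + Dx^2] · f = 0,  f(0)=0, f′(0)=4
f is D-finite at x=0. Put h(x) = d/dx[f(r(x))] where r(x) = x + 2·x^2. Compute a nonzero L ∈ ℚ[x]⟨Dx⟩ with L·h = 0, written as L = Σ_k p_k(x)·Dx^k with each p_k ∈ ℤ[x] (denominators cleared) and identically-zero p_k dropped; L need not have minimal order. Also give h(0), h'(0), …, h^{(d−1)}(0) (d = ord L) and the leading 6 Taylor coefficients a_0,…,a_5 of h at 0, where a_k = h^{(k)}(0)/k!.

f: a_k = 0, 4, 0, -32/3, 0, 128/15, …
L₀ from L_f via x↦r, Dx↦r'^{-1}Dx.
Differentiate: ansatz ord ≤ ord L₀ ⇒ L.
L = (64 + 256·x + 1536·x^2 + 4096·x^3 + 4096·x^4) + (-12 - 48·x)·Dx + (1 + 8·x + 16·x^2)·Dx^2  (order 2).
h: a_k = 4, 16, -32, -256, -1792/3, 0, …
ICs: h(0) = 4, h′(0) = 16.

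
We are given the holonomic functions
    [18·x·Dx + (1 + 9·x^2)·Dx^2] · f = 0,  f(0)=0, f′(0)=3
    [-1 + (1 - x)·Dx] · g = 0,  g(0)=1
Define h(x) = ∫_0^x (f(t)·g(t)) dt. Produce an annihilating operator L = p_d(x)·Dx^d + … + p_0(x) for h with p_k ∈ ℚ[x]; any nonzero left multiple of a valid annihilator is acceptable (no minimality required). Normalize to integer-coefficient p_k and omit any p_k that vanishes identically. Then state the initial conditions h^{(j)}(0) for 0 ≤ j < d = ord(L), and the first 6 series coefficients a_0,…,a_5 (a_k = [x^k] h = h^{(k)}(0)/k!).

f: a_k = 0, 3, 0, -9, 0, 243/5, …
g: a_k = 1, 1, 1, 1, 1, 1, …
h₀=f·g: eliminate ⇒ L₀, order ≤ 2·1.
∫: right-multiply L₀ by Dx.
L = 18·x·Dx + (2 - 18·x + 36·x^2)·Dx^2 + (-1 + x - 9·x^2 + 9·x^3)·Dx^3  (order 3).
h: a_k = 0, 0, 3/2, 1, -3/2, -6/5, …
ICs: h(0) = 0, h′(0) = 0, h′′(0) = 3.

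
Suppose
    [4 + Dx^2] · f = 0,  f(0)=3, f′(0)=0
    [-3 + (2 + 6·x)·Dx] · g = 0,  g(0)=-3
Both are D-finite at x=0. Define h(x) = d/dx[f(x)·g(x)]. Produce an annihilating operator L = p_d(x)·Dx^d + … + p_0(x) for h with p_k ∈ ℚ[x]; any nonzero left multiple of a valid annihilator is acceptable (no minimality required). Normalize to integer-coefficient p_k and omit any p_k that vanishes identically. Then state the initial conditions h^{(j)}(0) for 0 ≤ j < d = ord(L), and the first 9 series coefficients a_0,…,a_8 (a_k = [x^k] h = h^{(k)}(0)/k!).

L = (1453 + 11712·x + 26784·x^2 + 27648·x^3 + 20736·x^4) + (132 - 756·x - 5184·x^2 - 5184·x^3)·Dx + (172 + 1416·x + 4428·x^2 + 6912·x^3 + 5184·x^4)·Dx^2  (order 2).
h: a_k = -27/2, 225/4, 567/16, 285/32, -49185/256, 1307883/2560, -14800569/10240, 598666367/143360, -27600138963/2293760, …
ICs: h(0) = -27/2, h′(0) = 225/4.

f: a_k = 3, 0, -6, 0, 2, 0, -4/15, 0, 2/105, …
g: a_k = -3, -9/2, 27/8, -81/16, 1215/128, -5103/256, 45927/1024, -216513/2048, 8444007/32768, …
h₀=f·g: eliminate ⇒ L₀, order ≤ 2·1.
Differentiate: ansatz ord ≤ ord L₀ ⇒ L.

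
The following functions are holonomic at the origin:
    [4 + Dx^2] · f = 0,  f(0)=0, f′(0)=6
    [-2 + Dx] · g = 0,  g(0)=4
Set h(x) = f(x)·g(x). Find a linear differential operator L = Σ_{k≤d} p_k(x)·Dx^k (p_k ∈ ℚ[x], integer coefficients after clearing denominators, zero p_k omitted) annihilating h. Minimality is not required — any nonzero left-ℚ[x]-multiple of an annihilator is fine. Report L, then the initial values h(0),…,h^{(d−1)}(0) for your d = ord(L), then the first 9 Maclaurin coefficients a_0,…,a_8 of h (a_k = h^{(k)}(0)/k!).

f: a_k = 0, 6, 0, -4, 0, 4/5, 0, -8/105, 0, …
g: a_k = 4, 8, 8, 16/3, 8/3, 16/15, 16/45, 32/315, 8/315, …
Product ⇒ symmetric product L₀, ord ≤ 2.
L = 8 - 4·Dx + Dx^2  (order 2).
h: a_k = 0, 24, 48, 32, 0, -64/5, -128/15, -256/105, 0, …
ICs: h(0) = 0, h′(0) = 24.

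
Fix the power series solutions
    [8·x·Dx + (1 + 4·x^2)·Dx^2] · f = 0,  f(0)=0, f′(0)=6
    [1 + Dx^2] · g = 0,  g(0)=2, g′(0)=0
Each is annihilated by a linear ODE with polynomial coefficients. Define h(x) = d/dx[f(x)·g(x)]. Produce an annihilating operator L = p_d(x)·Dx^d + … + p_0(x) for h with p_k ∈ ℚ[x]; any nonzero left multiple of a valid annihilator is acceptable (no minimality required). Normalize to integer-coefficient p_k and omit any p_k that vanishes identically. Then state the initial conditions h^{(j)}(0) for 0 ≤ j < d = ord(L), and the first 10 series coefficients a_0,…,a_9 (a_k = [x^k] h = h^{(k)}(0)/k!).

f: a_k = 0, 6, 0, -8, 0, 96/5, 0, -384/7, 0, 512/3, …
g: a_k = 2, 0, -1, 0, 1/12, 0, -1/360, 0, 1/20160, 0, …
Product ⇒ symmetric product L₀, ord ≤ 4.
h=h₀': d/dx-closure on L₀ ⇒ L.
L = (3893 + 34584·x^2 + 286832·x^4 + 57600·x^6 + 768·x^8 - 10240·x^10 + 4096·x^12) + (2192·x + 44864·x^3 + 156160·x^5 + 51200·x^7 + 20480·x^9 + 16384·x^11)·Dx + (3978 + 36208·x^2 + 296160·x^4 + 76288·x^6 + 9728·x^8 - 4096·x^10 + 8192·x^12)·Dx^2 + (2192·x + 44864·x^3 + 156160·x^5 + 51200·x^7 + 20480·x^9 + 16384·x^11)·Dx^3 + (85 + 1624·x^2 + 9328·x^4 + 18688·x^6 + 8960·x^8 + 6144·x^10 + 4096·x^12)·Dx^4  (order 4).
h: a_k = 12, 0, -66, 0, 469/2, 0, -54431/60, 0, 801991/224, 0, …
ICs: h(0) = 12, h′(0) = 0, h′′(0) = -132, h′′′(0) = 0.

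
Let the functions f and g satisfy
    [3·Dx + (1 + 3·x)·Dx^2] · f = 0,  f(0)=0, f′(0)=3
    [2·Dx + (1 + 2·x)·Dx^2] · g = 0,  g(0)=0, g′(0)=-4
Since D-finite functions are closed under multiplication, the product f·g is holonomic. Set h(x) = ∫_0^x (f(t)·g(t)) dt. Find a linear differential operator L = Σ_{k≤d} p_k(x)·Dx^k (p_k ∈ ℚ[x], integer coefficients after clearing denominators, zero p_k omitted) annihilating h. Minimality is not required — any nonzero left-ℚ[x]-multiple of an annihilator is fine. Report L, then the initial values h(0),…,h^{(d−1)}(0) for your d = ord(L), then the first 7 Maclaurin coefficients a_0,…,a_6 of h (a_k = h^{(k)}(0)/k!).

L = (156 + 720·x + 864·x^2)·Dx^2 + (310 + 2244·x + 5400·x^2 + 4320·x^3)·Dx^3 + (88 + 860·x + 3132·x^2 + 5040·x^3 + 3024·x^4)·Dx^4 + (5 + 62·x + 305·x^2 + 744·x^3 + 900·x^4 + 432·x^5)·Dx^5  (order 5).
h: a_k = 0, 0, 0, -4, 15/2, -14, 55/2, …
ICs: h(0) = 0, h′(0) = 0, h′′(0) = 0, h′′′(0) = -24, h′′′′(0) = 180.

f: a_k = 0, 3, -9/2, 9, -81/4, 243/5, -243/2, …
g: a_k = 0, -4, 4, -16/3, 8, -64/5, 64/3, …
Sym-product of L_f,L_g gives L₀ (≤ ord 4).
h=∫h₀ ⇒ L = L₀·Dx.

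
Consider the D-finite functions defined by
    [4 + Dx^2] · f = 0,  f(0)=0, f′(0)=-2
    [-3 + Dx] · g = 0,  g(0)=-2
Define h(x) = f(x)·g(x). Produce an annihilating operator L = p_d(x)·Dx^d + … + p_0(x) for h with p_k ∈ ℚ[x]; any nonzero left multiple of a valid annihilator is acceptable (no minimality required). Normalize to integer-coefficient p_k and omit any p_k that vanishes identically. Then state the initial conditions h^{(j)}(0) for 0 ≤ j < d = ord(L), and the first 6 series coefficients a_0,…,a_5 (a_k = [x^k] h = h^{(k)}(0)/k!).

f: a_k = 0, -2, 0, 4/3, 0, -4/15, …
g: a_k = -2, -6, -9, -9, -27/4, -81/20, …
L₀ := L_f ⊗_s L_g (sym. prod.), ord ≤ 2.
L = 13 - 6·Dx + Dx^2  (order 2).
h: a_k = 0, 4, 12, 46/3, 10, 61/30, …
ICs: h(0) = 0, h′(0) = 4.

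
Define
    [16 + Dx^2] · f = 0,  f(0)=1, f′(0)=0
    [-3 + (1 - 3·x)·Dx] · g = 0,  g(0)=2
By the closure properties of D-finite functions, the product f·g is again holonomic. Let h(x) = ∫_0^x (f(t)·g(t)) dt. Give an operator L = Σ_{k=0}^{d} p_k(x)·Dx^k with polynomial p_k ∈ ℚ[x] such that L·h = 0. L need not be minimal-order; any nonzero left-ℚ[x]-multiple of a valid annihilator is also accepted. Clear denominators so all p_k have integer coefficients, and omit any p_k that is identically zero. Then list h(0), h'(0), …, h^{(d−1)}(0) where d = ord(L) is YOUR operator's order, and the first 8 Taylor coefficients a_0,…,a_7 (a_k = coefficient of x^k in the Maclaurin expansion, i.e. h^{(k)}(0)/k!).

L = (-16 + 48·x)·Dx + 6·Dx^2 + (-1 + 3·x)·Dx^3  (order 3).
h: a_k = 0, 2, 3, 2/3, 3/2, 118/15, 59/3, 15418/315, …
ICs: h(0) = 0, h′(0) = 2, h′′(0) = 6.

f: a_k = 1, 0, -8, 0, 32/3, 0, -256/45, 0, …
g: a_k = 2, 6, 18, 54, 162, 486, 1458, 4374, …
Sym-product of L_f,L_g gives L₀ (≤ ord 2).
Integrate: L := L₀·Dx.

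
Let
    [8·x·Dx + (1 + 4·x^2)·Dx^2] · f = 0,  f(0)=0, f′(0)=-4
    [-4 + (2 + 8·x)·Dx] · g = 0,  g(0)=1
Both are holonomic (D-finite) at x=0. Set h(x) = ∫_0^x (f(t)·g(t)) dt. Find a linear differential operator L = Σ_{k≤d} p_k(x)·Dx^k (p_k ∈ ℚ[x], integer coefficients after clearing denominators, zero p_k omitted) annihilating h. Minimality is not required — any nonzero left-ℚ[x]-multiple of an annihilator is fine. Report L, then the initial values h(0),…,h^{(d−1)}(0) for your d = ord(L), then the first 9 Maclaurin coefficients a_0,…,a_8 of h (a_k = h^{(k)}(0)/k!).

L = (12 - 16·x - 16·x^2)·Dx + (-4 - 8·x + 48·x^2 + 64·x^3)·Dx^2 + (1 + 8·x + 20·x^2 + 32·x^3 + 64·x^4)·Dx^3  (order 3).
h: a_k = 0, 0, -2, -8/3, 10/3, -16/15, 124/45, -1744/105, 4526/105, …
ICs: h(0) = 0, h′(0) = 0, h′′(0) = -4.

f: a_k = 0, -4, 0, 16/3, 0, -64/5, 0, 256/7, 0, …
g: a_k = 1, 2, -2, 4, -10, 28, -84, 264, -858, …
h₀=f·g: eliminate ⇒ L₀, order ≤ 2·1.
h=∫₀ˣh₀: take L = L₀·Dx.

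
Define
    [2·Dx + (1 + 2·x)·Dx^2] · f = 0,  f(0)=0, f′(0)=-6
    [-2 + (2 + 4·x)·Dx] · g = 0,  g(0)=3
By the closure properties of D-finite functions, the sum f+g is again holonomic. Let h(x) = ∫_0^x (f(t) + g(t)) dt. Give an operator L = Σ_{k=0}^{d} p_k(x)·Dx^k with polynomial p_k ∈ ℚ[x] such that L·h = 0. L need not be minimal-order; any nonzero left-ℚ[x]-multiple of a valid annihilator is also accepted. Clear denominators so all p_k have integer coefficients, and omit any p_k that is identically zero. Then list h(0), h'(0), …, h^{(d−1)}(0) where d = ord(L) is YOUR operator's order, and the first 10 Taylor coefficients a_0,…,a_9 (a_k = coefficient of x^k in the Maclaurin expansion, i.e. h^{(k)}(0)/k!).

f: a_k = 0, -6, 6, -8, 12, -96/5, 32, -384/7, 96, -512/3, …
g: a_k = 3, 3, -3/2, 3/2, -15/8, 21/8, -63/16, 99/16, -1287/128, 2145/128, …
Sum ⇒ L₀ = lclm(L_f,L_g) in ℚ(x)⟨Dx⟩.
∫: right-multiply L₀ by Dx.
L = 2·Dx^2 + (5 + 10·x)·Dx^3 + (1 + 4·x + 4·x^2)·Dx^4  (order 4).
h: a_k = 0, 3, -3/2, 3/2, -13/8, 81/40, -221/80, 449/112, -5451/896, 3667/384, …
ICs: h(0) = 0, h′(0) = 3, h′′(0) = -3, h′′′(0) = 9.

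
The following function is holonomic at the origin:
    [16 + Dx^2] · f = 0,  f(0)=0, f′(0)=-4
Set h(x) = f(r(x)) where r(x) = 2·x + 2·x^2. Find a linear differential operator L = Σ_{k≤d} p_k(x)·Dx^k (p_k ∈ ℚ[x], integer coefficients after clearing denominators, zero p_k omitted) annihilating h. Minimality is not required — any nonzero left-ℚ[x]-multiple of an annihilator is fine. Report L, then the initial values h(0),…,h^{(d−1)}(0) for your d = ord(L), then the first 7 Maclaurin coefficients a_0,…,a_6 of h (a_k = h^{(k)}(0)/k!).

L = (64 + 384·x + 768·x^2 + 512·x^3) - 2·Dx + (1 + 2·x)·Dx^2  (order 2).
h: a_k = 0, -8, -8, 256/3, 256, -256/15, -1280, …
ICs: h(0) = 0, h′(0) = -8.

f: a_k = 0, -4, 0, 32/3, 0, -128/15, 0, …
f∘r: x↦r, Dx↦Dx/r' in L_f ⇒ L₀.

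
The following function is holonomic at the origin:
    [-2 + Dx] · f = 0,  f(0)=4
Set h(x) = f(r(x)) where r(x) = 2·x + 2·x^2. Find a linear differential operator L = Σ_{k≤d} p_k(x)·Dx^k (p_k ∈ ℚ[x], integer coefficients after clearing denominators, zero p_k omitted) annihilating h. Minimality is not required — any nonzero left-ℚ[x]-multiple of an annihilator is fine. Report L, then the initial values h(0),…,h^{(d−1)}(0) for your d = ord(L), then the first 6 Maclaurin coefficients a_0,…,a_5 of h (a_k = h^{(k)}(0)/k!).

L = (-4 - 8·x) + Dx  (order 1).
h: a_k = 4, 16, 48, 320/3, 608/3, 1664/5, …
ICs: h(0) = 4.

f: a_k = 4, 8, 8, 16/3, 8/3, 16/15, …
f∘r: x↦r, Dx↦Dx/r' in L_f ⇒ L₀.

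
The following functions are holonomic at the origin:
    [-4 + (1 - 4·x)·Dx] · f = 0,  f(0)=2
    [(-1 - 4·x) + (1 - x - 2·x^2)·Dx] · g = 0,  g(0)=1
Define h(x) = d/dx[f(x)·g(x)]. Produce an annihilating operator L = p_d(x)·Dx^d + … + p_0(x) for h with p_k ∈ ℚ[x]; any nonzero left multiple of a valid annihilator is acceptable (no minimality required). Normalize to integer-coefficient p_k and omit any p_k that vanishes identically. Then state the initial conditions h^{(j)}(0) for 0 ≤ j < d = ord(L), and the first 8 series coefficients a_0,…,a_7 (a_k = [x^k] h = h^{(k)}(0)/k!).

L = (46 - 108·x - 216·x^2 + 256·x^3 + 768·x^4) + (-5 + 29·x - 6·x^2 - 152·x^3 + 80·x^4 + 192·x^5)·Dx  (order 1).
h: a_k = 10, 92, 582, 3192, 16170, 78132, 365806, 1674992, …
ICs: h(0) = 10.

f: a_k = 2, 8, 32, 128, 512, 2048, 8192, 32768, …
g: a_k = 1, 1, 3, 5, 11, 21, 43, 85, …
L₀ := L_f ⊗_s L_g (sym. prod.), ord ≤ 1.
Derive L from L₀ (diff closure).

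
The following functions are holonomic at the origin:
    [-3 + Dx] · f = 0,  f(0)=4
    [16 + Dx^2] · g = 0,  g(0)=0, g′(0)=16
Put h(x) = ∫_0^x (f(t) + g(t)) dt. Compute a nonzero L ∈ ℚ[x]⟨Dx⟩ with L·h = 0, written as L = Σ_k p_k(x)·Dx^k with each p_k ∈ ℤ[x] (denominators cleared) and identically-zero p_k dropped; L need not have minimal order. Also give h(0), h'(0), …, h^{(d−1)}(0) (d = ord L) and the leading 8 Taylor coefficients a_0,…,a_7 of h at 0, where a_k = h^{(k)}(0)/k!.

f: a_k = 4, 12, 18, 18, 27/2, 81/10, 81/20, 243/140, …
g: a_k = 0, 16, 0, -128/3, 0, 512/15, 0, -4096/315, …
f+g: L₀ = lclm(L_f,L_g), ord ≤ 1+2.
Integrate: L := L₀·Dx.
L = -48·Dx + 16·Dx^2 - 3·Dx^3 + Dx^4  (order 4).
h: a_k = 0, 4, 14, 6, -37/6, 27/10, 1267/180, 81/140, …
ICs: h(0) = 0, h′(0) = 4, h′′(0) = 28, h′′′(0) = 36.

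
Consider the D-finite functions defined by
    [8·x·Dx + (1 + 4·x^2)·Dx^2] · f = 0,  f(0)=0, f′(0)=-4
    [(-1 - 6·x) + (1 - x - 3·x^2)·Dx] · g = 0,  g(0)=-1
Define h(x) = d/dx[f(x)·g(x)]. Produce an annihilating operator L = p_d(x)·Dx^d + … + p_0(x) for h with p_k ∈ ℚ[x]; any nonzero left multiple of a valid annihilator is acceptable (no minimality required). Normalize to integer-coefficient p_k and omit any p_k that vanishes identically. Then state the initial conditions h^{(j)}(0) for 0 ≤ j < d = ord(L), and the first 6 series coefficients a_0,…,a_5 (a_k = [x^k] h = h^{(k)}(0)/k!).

L = (22 + 1032·x^2 + 1152·x^3 + 5184·x^4) + (13 + 86·x + 132·x^2 + 600·x^3 + 1152·x^4 + 3456·x^5)·Dx + (-3 - x - 35·x^2 + 44·x^3 + 16·x^4 + 192·x^5 + 432·x^6)·Dx^2  (order 2).
h: a_k = 4, 8, 32, 272/3, 1012/3, 4064/5, …
ICs: h(0) = 4, h′(0) = 8.

f: a_k = 0, -4, 0, 16/3, 0, -64/5, …
g: a_k = -1, -1, -4, -7, -19, -40, …
f·g: L₀ = L_f ⊗_s L_g, ord ≤ 2·1.
h=h₀': d/dx-closure on L₀ ⇒ L.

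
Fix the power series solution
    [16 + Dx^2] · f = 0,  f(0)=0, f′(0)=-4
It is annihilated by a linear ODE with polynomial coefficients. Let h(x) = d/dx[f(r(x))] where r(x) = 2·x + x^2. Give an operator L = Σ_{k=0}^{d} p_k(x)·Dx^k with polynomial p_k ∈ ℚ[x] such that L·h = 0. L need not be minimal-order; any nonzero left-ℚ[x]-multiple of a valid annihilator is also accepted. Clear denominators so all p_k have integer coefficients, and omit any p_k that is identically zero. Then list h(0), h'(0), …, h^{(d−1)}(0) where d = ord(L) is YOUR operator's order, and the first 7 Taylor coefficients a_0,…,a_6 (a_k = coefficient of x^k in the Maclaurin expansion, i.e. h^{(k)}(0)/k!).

f: a_k = 0, -4, 0, 32/3, 0, -128/15, 0, …
Change of var in L_f (x↦r) gives L₀.
Differentiate: ansatz ord ≤ ord L₀ ⇒ L.
L = (67 + 256·x + 384·x^2 + 256·x^3 + 64·x^4) + (-3 - 3·x)·Dx + (1 + 2·x + x^2)·Dx^2  (order 2).
h: a_k = -8, -8, 256, 512, -3136/3, -4032, -83968/45, …
ICs: h(0) = -8, h′(0) = -8.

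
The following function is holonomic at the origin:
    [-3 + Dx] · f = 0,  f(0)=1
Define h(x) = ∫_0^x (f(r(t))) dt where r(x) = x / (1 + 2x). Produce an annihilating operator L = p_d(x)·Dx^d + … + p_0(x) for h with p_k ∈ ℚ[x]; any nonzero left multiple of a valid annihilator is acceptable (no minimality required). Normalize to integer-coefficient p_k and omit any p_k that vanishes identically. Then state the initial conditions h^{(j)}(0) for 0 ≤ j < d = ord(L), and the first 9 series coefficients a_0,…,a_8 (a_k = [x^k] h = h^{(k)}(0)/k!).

f: a_k = 1, 3, 9/2, 9/2, 27/8, 81/40, 81/80, 243/560, 729/4480, …
h₀=f(r): pull back L_f along r ⇒ L₀.
Integrate: L := L₀·Dx.
L = -3·Dx + (1 + 4·x + 4·x^2)·Dx^2  (order 2).
h: a_k = 0, 1, 3/2, -1/2, -3/8, 51/40, -173/80, 1581/560, -12441/4480, …
ICs: h(0) = 0, h′(0) = 1.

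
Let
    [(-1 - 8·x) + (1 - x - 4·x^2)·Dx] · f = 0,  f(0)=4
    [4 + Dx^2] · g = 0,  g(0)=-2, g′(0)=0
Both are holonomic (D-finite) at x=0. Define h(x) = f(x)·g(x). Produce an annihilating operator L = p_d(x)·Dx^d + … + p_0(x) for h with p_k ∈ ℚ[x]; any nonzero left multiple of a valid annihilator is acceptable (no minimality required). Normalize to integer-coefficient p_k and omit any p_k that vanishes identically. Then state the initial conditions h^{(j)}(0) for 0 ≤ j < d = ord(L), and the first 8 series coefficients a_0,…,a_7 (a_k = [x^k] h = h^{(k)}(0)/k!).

L = (4 + 4·x + 16·x^2) + (2 + 16·x)·Dx + (-1 + x + 4·x^2)·Dx^2  (order 2).
h: a_k = -8, -8, -24, -56, -472/3, -1144/3, -45448/45, -114088/45, …
ICs: h(0) = -8, h′(0) = -8.

f: a_k = 4, 4, 20, 36, 116, 260, 724, 1764, …
g: a_k = -2, 0, 4, 0, -4/3, 0, 8/45, 0, …
f·g: L₀ = L_f ⊗_s L_g, ord ≤ 1·2.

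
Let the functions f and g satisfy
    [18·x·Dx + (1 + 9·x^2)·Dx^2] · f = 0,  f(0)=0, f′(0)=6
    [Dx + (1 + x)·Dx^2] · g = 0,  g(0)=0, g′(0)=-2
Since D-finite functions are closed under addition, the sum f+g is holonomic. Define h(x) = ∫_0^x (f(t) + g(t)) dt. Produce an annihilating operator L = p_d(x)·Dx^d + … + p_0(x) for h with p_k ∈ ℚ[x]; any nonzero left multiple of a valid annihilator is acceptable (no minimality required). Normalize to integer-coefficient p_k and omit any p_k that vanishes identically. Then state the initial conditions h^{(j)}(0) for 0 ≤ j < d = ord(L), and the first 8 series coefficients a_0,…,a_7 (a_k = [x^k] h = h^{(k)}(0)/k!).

f: a_k = 0, 6, 0, -18, 0, 486/5, 0, -4374/7, …
g: a_k = 0, -2, 1, -2/3, 1/2, -2/5, 1/3, -2/7, …
f+g: L₀ = lclm(L_f,L_g), ord ≤ 2+2.
∫: right-multiply L₀ by Dx.
L = (-18 - 54·x + 486·x^2 + 162·x^3)·Dx^2 + (-20 - 36·x + 432·x^2 + 972·x^3 + 324·x^4)·Dx^3 + (-1 + 17·x + 18·x^2 + 162·x^3 + 243·x^4 + 81·x^5)·Dx^4  (order 4).
h: a_k = 0, 0, 2, 1/3, -14/3, 1/10, 242/15, 1/21, …
ICs: h(0) = 0, h′(0) = 0, h′′(0) = 4, h′′′(0) = 2.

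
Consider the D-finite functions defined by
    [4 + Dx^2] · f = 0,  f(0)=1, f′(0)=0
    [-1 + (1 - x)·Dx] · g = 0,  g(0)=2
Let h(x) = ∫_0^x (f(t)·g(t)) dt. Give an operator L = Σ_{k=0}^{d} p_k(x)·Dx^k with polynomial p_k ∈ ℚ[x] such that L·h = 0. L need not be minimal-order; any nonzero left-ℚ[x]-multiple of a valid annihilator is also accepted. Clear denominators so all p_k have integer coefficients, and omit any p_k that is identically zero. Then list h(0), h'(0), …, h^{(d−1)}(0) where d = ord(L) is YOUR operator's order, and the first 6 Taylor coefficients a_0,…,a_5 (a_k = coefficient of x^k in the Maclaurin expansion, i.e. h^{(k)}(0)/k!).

f: a_k = 1, 0, -2, 0, 2/3, 0, …
g: a_k = 2, 2, 2, 2, 2, 2, …
Sym-product of L_f,L_g gives L₀ (≤ ord 2).
h=∫₀ˣh₀: take L = L₀·Dx.
L = (-4 + 4·x)·Dx + 2·Dx^2 + (-1 + x)·Dx^3  (order 3).
h: a_k = 0, 2, 1, -2/3, -1/2, -2/15, …
ICs: h(0) = 0, h′(0) = 2, h′′(0) = 2.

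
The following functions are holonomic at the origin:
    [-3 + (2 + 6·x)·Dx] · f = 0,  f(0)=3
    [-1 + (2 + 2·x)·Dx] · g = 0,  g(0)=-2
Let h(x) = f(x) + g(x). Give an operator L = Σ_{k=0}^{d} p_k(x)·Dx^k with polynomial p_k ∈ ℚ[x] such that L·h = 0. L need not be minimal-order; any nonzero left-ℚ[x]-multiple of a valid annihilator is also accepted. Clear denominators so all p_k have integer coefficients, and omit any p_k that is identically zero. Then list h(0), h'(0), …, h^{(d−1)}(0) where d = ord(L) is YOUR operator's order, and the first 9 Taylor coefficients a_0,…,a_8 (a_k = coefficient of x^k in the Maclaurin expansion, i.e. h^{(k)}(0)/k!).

f: a_k = 3, 9/2, -27/8, 81/16, -1215/128, 5103/256, -45927/1024, 216513/2048, -8444007/32768, …
g: a_k = -2, -1, 1/4, -1/8, 5/64, -7/128, 21/512, -33/1024, 429/16384, …
h₀=f+g: left-lcm gives L₀, ord ≤ 2.
L = -3 + (8 + 12·x)·Dx + (4 + 16·x + 12·x^2)·Dx^2  (order 2).
h: a_k = 1, 7/2, -25/8, 79/16, -1205/128, 5089/256, -45885/1024, 216447/2048, -8443149/32768, …
ICs: h(0) = 1, h′(0) = 7/2.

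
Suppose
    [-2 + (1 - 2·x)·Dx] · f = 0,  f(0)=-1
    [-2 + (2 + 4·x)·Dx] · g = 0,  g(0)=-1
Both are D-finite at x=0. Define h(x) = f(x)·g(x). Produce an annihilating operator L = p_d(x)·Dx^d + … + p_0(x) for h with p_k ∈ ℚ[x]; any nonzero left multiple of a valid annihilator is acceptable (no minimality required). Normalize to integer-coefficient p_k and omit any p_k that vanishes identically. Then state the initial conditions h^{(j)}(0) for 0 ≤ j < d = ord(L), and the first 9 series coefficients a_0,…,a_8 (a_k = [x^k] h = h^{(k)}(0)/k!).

f: a_k = -1, -2, -4, -8, -16, -32, -64, -128, -256, …
g: a_k = -1, -1, 1/2, -1/2, 5/8, -7/8, 21/16, -33/16, 429/128, …
Sym-product of L_f,L_g gives L₀ (≤ ord 1).
L = (3 + 2·x) + (-1 + 4·x^2)·Dx  (order 1).
h: a_k = 1, 3, 11/2, 23/2, 179/8, 365/8, 1439/16, 2911/16, 46147/128, …
ICs: h(0) = 1.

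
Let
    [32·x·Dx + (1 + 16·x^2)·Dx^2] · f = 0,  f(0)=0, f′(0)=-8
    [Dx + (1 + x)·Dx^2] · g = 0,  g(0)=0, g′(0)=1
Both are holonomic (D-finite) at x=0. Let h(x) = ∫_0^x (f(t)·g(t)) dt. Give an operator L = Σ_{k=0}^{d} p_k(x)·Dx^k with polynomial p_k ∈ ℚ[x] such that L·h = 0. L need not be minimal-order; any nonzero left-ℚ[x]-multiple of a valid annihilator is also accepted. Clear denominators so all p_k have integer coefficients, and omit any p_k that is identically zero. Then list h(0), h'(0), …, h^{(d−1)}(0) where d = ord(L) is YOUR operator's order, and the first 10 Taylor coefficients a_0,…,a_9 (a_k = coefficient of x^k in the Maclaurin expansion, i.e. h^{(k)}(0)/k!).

L = (4224 + 8384·x + 204800·x^2 + 531456·x^3 + 491520·x^4 + 212992·x^5 + 262144·x^7)·Dx^2 + (4098 + 28864·x + 258368·x^2 + 1045504·x^3 + 1798144·x^4 + 1523712·x^5 + 573440·x^6 + 786432·x^7 + 917504·x^8)·Dx^3 + (132 + 8644·x + 37632·x^2 + 196032·x^3 + 614400·x^4 + 955392·x^5 + 786432·x^6 + 540672·x^7 + 786432·x^8 + 524288·x^9)·Dx^4 + (65 + 258·x + 2497·x^2 + 8576·x^3 + 30336·x^4 + 76800·x^5 + 118272·x^6 + 98304·x^7 + 98304·x^8 + 131072·x^9 + 65536·x^10)·Dx^5  (order 5).
h: a_k = 0, 0, 0, -8/3, 1, 8, -29/9, -2552/45, 733/30, 4552/9, …
ICs: h(0) = 0, h′(0) = 0, h′′(0) = 0, h′′′(0) = -16, h′′′′(0) = 24.

f: a_k = 0, -8, 0, 128/3, 0, -2048/5, 0, 32768/7, 0, -524288/9, …
g: a_k = 0, 1, -1/2, 1/3, -1/4, 1/5, -1/6, 1/7, -1/8, 1/9, …
L₀ := L_f ⊗_s L_g (sym. prod.), ord ≤ 4.
h=∫h₀ ⇒ L = L₀·Dx.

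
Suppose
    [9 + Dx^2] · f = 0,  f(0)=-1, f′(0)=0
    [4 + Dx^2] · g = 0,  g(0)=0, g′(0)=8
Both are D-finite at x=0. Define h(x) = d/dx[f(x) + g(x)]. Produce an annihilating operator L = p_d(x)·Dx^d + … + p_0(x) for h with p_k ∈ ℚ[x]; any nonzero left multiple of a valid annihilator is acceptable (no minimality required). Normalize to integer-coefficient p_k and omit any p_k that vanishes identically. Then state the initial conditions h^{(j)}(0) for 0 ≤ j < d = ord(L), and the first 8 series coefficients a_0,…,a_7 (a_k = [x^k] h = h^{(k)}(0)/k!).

f: a_k = -1, 0, 9/2, 0, -27/8, 0, 81/80, 0, …
g: a_k = 0, 8, 0, -16/3, 0, 16/15, 0, -32/315, …
Sum ⇒ L₀ = lclm(L_f,L_g) in ℚ(x)⟨Dx⟩.
Differentiate: ansatz ord ≤ ord L₀ ⇒ L.
L = 36 + 13·Dx^2 + Dx^4  (order 4).
h: a_k = 8, 9, -16, -27/2, 16/3, 243/40, -32/45, -729/560, …
ICs: h(0) = 8, h′(0) = 9, h′′(0) = -32, h′′′(0) = -81.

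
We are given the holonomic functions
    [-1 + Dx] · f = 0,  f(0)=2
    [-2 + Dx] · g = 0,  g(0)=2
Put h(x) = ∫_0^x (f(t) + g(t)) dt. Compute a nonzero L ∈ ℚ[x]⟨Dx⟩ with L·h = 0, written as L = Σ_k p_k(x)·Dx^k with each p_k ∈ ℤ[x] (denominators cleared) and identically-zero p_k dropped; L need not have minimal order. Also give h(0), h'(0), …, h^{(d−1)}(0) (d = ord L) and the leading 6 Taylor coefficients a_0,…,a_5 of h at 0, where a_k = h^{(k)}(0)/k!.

L = 2·Dx - 3·Dx^2 + Dx^3  (order 3).
h: a_k = 0, 4, 3, 5/3, 3/4, 17/60, …
ICs: h(0) = 0, h′(0) = 4, h′′(0) = 6.

f: a_k = 2, 2, 1, 1/3, 1/12, 1/60, …
g: a_k = 2, 4, 4, 8/3, 4/3, 8/15, …
Sum ⇒ L₀ = lclm(L_f,L_g) in ℚ(x)⟨Dx⟩.
h=∫₀ˣh₀: take L = L₀·Dx.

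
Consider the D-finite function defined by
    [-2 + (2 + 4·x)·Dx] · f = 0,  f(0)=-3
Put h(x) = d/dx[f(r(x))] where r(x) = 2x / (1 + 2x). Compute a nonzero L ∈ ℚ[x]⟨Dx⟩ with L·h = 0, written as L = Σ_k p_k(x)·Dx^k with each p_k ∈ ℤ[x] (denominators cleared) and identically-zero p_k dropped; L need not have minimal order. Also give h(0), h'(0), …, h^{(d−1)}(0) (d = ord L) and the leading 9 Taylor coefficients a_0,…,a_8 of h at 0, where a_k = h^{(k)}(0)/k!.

L = (-6 - 24·x) + (-1 - 8·x - 12·x^2)·Dx  (order 1).
h: a_k = -6, 36, -180, 888, -4500, 23544, -126504, 693360, -3855492, …
ICs: h(0) = -6.

f: a_k = -3, -3, 3/2, -3/2, 15/8, -21/8, 63/16, -99/16, 1287/128, …
Change of var in L_f (x↦r) gives L₀.
h₀' ⇒ L via d/dx closure of L₀.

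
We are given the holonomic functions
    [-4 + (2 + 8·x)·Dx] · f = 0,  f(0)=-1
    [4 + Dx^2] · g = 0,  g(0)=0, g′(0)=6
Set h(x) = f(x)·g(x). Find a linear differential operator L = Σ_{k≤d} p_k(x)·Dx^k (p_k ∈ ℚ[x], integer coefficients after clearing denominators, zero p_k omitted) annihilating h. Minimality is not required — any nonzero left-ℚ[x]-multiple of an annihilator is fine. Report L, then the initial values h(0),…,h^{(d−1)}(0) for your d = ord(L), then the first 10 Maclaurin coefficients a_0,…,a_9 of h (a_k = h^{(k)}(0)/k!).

f: a_k = -1, -2, 2, -4, 10, -28, 84, -264, 858, -2860, …
g: a_k = 0, 6, 0, -4, 0, 4/5, 0, -8/105, 0, 4/945, …
f·g: L₀ = L_f ⊗_s L_g, ord ≤ 1·2.
L = (16 + 32·x + 64·x^2) + (-4 - 16·x)·Dx + (1 + 8·x + 16·x^2)·Dx^2  (order 2).
h: a_k = 0, -6, -12, 16, -16, 256/5, -768/5, 48896/105, -30976/21, 4554752/945, …
ICs: h(0) = 0, h′(0) = -6.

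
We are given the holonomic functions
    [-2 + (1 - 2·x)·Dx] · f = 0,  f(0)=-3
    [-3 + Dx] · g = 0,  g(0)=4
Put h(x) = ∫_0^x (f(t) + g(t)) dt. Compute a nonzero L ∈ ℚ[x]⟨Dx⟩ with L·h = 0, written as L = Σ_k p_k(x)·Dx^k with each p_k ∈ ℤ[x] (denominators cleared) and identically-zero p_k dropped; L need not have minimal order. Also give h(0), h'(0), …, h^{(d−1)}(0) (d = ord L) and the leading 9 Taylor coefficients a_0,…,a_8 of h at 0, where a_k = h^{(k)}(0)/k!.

L = (-6 - 36·x)·Dx + (-1 + 36·x - 36·x^2)·Dx^2 + (1 - 8·x + 12·x^2)·Dx^3  (order 3).
h: a_k = 0, 1, 3, 2, -3/2, -69/10, -293/20, -537/20, -53517/1120, …
ICs: h(0) = 0, h′(0) = 1, h′′(0) = 6.

f: a_k = -3, -6, -12, -24, -48, -96, -192, -384, -768, …
g: a_k = 4, 12, 18, 18, 27/2, 81/10, 81/20, 243/140, 729/1120, …
L₀ := lclm(L_f,L_g); ord L₀ ≤ 1+1.
h=∫h₀ ⇒ L = L₀·Dx.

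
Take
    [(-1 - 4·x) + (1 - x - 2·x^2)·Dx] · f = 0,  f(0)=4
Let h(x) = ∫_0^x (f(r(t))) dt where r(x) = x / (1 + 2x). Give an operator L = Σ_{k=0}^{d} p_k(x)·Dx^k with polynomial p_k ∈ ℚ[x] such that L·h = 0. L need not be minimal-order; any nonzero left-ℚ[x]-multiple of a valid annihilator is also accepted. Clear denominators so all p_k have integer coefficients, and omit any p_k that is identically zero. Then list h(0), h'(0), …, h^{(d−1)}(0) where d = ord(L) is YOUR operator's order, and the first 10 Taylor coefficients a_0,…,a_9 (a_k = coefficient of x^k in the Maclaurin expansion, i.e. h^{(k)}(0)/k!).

f: a_k = 4, 4, 12, 20, 44, 84, 172, 340, 684, 1364, …
L₀ from L_f via x↦r, Dx↦r'^{-1}Dx.
h=∫₀ˣh₀: take L = L₀·Dx.
L = (-1 - 6·x)·Dx + (1 + 5·x + 6·x^2)·Dx^2  (order 2).
h: a_k = 0, 4, 2, 4/3, -3, 36/5, -18, 324/7, -243/2, 324, …
ICs: h(0) = 0, h′(0) = 4.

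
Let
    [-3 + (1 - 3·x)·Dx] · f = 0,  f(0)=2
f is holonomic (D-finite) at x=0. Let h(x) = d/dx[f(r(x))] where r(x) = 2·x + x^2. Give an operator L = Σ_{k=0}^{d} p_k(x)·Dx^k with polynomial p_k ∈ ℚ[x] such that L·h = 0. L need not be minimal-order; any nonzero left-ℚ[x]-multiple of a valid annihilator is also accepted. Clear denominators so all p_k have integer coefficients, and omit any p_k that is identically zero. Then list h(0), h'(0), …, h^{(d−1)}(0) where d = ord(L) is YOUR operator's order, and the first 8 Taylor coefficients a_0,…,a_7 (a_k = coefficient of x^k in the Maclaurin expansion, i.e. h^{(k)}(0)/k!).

f: a_k = 2, 6, 18, 54, 162, 486, 1458, 4374, …
h₀=f(r): pull back L_f along r ⇒ L₀.
h=h₀': d/dx-closure on L₀ ⇒ L.
L = (13 + 18·x + 9·x^2) + (-1 + 5·x + 9·x^2 + 3·x^3)·Dx  (order 1).
h: a_k = 12, 156, 1512, 13032, 105300, 816804, 6159888, 45506448, …
ICs: h(0) = 12.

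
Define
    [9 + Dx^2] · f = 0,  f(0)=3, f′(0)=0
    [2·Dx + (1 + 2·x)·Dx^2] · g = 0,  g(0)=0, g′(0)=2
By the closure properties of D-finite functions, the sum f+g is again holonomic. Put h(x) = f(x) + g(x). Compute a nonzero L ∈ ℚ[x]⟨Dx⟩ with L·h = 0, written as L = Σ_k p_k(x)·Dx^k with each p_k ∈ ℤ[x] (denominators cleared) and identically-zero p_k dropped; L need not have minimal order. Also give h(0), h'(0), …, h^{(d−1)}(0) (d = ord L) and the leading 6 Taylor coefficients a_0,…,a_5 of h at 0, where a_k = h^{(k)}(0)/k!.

f: a_k = 3, 0, -27/2, 0, 81/8, 0, …
g: a_k = 0, 2, -2, 8/3, -4, 32/5, …
f+g: L₀ = lclm(L_f,L_g), ord ≤ 2+2.
L = (594 + 648·x + 648·x^2)·Dx + (153 + 630·x + 972·x^2 + 648·x^3)·Dx^2 + (66 + 72·x + 72·x^2)·Dx^3 + (17 + 70·x + 108·x^2 + 72·x^3)·Dx^4  (order 4).
h: a_k = 3, 2, -31/2, 8/3, 49/8, 32/5, …
ICs: h(0) = 3, h′(0) = 2, h′′(0) = -31, h′′′(0) = 16.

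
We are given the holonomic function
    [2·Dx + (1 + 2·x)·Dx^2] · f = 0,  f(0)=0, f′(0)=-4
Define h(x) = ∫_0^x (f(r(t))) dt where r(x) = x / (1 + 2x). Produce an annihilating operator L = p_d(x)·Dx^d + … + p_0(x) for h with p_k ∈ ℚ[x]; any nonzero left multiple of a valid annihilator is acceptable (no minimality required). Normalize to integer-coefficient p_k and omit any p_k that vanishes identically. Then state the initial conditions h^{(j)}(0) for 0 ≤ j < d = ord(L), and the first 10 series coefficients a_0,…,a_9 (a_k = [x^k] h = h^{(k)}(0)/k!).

f: a_k = 0, -4, 4, -16/3, 8, -64/5, 64/3, -256/7, 64, -1024/9, …
Change of var in L_f (x↦r) gives L₀.
Integrate: L := L₀·Dx.
L = (6 + 16·x)·Dx^2 + (1 + 6·x + 8·x^2)·Dx^3  (order 3).
h: a_k = 0, 0, -2, 4, -28/3, 24, -992/15, 192, -4064/7, 5440/3, …
ICs: h(0) = 0, h′(0) = 0, h′′(0) = -4.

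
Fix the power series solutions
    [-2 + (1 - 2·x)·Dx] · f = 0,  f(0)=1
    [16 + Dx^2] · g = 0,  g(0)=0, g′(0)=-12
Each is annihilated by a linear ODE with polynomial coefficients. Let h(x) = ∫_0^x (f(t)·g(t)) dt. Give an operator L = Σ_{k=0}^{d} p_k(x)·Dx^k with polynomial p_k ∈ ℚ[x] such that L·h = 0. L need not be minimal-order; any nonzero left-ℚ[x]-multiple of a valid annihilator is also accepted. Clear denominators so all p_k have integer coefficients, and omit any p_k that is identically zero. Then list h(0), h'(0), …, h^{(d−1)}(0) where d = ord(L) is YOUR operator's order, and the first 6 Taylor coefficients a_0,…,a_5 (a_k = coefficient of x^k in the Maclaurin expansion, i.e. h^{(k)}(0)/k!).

L = (-16 + 32·x)·Dx + 4·Dx^2 + (-1 + 2·x)·Dx^3  (order 3).
h: a_k = 0, 0, -6, -8, -4, -32/5, …
ICs: h(0) = 0, h′(0) = 0, h′′(0) = -12.

f: a_k = 1, 2, 4, 8, 16, 32, …
g: a_k = 0, -12, 0, 32, 0, -128/5, …
f·g: L₀ = L_f ⊗_s L_g, ord ≤ 1·2.
Integrate: L := L₀·Dx.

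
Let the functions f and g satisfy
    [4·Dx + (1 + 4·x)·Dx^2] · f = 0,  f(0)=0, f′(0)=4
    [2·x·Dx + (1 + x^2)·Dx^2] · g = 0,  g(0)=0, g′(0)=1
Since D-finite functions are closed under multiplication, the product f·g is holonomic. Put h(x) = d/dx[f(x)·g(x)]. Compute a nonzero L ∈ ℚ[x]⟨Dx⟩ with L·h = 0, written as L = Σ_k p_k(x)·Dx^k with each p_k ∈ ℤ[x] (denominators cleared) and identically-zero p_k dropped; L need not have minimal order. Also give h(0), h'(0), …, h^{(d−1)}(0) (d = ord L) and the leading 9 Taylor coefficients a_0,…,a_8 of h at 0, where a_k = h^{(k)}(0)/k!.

f: a_k = 0, 4, -8, 64/3, -64, 1024/5, -2048/3, 16384/7, -8192, …
g: a_k = 0, 1, 0, -1/3, 0, 1/5, 0, -1/7, 0, …
f·g: L₀ = L_f ⊗_s L_g, ord ≤ 2·2.
h=h₀': d/dx-closure on L₀ ⇒ L.
L = (144 + 896·x + 560·x^2 + 2304·x^3 + 1920·x^4 + 3328·x^5 + 256·x^7) + (132 + 304·x + 2252·x^2 + 4144·x^3 + 8896·x^4 + 5952·x^5 + 8960·x^6 + 192·x^7 + 896·x^8)·Dx + (72 + 376·x + 912·x^2 + 2808·x^3 + 3720·x^4 + 6288·x^5 + 3072·x^6 + 4368·x^7 + 192·x^8 + 512·x^9)·Dx^2 + (5 + 48·x + 178·x^2 + 416·x^3 + 729·x^4 + 720·x^5 + 1008·x^6 + 384·x^7 + 516·x^8 + 32·x^9 + 64·x^10)·Dx^3  (order 3).
h: a_k = 0, 8, -24, 80, -920/3, 17864/15, -69608/15, 18208, -2512472/35, …
ICs: h(0) = 0, h′(0) = 8, h′′(0) = -48.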